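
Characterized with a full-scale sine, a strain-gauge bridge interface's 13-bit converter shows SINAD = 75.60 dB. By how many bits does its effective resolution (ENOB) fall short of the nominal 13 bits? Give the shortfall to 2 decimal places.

0.73 bits

ENOB = (SINAD − 1.76)/6.02 = (75.60 − 1.76)/6.02 = 12.2658 bits.
Lost resolution: 13 − 12.2658 = 0.7342 bits.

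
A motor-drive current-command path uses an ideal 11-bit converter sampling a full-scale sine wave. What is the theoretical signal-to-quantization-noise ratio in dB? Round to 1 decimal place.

For an ideal N-bit converter with full-scale sine input, SNR = 6.02 N + 1.76 dB. SNR = 6.02 × 11 + 1.76 = 66.22 + 1.76 = 67.98 dB.

68.0 dB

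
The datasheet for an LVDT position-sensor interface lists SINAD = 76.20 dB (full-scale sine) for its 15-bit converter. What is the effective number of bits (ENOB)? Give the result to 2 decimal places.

ENOB = (76.20 − 1.76)/6.02 = 12.3654 bits.

12.37 bits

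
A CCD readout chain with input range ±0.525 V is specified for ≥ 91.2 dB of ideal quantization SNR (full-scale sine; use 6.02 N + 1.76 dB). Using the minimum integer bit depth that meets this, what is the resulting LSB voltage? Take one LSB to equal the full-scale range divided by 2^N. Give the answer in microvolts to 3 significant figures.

32.0 µV

Span: 0.525 V − (-0.525 V) = 1.05 V.
N ≥ (91.2 − 1.76)/6.02 = 14.857 → N_min = 15.
Step size = 1.05/32768 V = 32.0 µV.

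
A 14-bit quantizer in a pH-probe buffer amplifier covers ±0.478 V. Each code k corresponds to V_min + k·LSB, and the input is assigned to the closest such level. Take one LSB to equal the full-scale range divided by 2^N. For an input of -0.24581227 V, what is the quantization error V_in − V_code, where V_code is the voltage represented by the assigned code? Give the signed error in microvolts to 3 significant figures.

Span: 0.478 V − (-0.478 V) = 0.956 V. LSB = 0.956 V / 2^14 ≈ 58.35 µV.
(-0.24581227 − (-0.478)) / LSB = 0.23218773 × 16384/0.956 = 3979.2508. Nearest integer: k = 3979.
Reconstructed level: -0.478 + 3979 × 0.956/16384 V = -0.24582690430 V.
Error = V_in − V_code = -0.24581227 − (-0.24582690430) = +14.6 µV.

+14.6 µV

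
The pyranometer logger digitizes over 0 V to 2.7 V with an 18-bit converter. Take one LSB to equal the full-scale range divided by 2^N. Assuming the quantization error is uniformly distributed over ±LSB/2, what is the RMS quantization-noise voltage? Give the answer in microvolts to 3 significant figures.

Full-scale range = 2.7 V.
One LSB is 2.7 V / 262144 = 10.300 µV.
V_rms = LSB/√12 = 10.300 µV / √12 = 2.97 µV.

2.97 µV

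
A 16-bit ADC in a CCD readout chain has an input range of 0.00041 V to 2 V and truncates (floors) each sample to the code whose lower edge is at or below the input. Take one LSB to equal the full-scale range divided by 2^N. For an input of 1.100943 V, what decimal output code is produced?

36069

Full-scale range = 2 V − (0.00041 V) = 1.99959 V. LSB = 1.99959 V / 2^16 ≈ 30.51 µV.
code = ⌊(V_in − V_min)/LSB⌋ = ⌊(V_in − V_min) × 2^16 / range⌋
     = ⌊(1.100943 − (0.00041)) × 65536 / 1.99959⌋ = ⌊1.100533 × 65536/1.99959⌋
     = ⌊36069.660⌋ = 36069.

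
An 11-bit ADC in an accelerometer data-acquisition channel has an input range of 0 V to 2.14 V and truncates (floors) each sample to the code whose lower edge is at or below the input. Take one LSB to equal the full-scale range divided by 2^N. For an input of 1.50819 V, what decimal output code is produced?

V_FS = 2.14 V. LSB = 2.14 V / 2^11 ≈ 1.045 mV.
V_in − V_min = 1.50819 − (0) = 1.50819 V.
Divide by LSB: 1.50819 × 2048/2.14 = 1443.3519.
Truncating gives code 1443.

1443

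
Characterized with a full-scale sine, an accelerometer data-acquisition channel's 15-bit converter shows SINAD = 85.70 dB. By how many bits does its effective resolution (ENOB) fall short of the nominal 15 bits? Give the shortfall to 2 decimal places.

1.06 bits

Effective bits = (85.70 − 1.76)/6.02 = 13.9435.
15 − 13.9435 = 1.06 bits below nominal.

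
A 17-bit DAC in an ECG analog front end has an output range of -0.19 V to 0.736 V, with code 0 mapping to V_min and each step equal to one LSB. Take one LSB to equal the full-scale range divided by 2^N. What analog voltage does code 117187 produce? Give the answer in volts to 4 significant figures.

The full-scale span is 0.736 − (-0.19) = 0.926 V. LSB = 0.926 V / 2^17.
V_out = V_min + code × LSB = -0.19 V + 117187 × 0.926 V / 131072
      = -0.19 + 0.827905 = 0.637905 V.

0.6379 V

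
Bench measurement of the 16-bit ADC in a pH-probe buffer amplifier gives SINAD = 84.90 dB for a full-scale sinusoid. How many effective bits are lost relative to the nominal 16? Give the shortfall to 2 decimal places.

N_eff = (84.90 − 1.76)/6.02 = 13.8106 bits.
Shortfall = 16 − 13.8106 = 2.1894 bits.

2.19 bits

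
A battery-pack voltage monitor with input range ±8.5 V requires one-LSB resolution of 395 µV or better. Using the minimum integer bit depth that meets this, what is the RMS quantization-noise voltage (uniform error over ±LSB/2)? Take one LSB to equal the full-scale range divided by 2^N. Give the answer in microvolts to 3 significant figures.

Span: 8.5 V − (-8.5 V) = 17 V.
Levels needed ≥ 17/395 µV = 43040. 2^16 = 65536 suffices, so N_min = 16.
Step size = 17/65536 V = 259.40 µV.
V_rms = LSB/√12 = 74.9 µV.

74.9 µV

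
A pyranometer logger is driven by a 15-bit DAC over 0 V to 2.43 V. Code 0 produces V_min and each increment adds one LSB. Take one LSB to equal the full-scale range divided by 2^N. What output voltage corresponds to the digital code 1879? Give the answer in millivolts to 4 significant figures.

139.3 mV

Range is 2.43 V. LSB = 2.43 V / 2^15.
V_out = V_min + code × LSB = 0 V + 1879 × 2.43 V / 32768
      = 0 + 0.139342 = 0.139342 V.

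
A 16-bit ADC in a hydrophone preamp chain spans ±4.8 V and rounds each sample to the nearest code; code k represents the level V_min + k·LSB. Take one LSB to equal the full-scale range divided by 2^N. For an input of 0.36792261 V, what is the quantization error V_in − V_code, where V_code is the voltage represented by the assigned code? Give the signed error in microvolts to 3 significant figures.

Range = 4.8 − (-4.8) = 9.6 V. LSB = 9.6 V / 2^16 ≈ 146.5 µV.
(V_in − V_min)/LSB = (0.36792261 − (-4.8)) × 65536/9.6 = 35279.6850 → nearest code k = 35280.
V_code = -4.8 + (35280/65536) × 9.6 = 0.36796875000 V.
V_in − V_code = 0.36792261 − (0.36796875000) = −46.1 µV.

−46.1 µV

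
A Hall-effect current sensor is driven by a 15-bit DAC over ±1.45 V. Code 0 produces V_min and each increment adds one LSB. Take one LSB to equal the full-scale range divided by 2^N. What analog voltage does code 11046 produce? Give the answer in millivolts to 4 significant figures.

-472.4 mV

Range = 1.45 − (-1.45) = 2.9 V. LSB = 2.9 V / 2^15.
V_out = V_min + code × LSB = -1.45 V + 11046 × 2.9 V / 32768
      = -1.45 V + 0.977582 V = -0.472418 V.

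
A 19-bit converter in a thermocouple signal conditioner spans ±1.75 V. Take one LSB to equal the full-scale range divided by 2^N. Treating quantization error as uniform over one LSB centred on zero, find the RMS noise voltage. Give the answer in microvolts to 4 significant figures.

The full-scale span is 1.75 − (-1.75) = 3.5 V.
LSB = 3.5 V ÷ 2^19 = 3.5/524288 V = 6.67572 µV.
V_rms = LSB/√12 = 6.67572 µV / √12 = 1.927 µV.

1.927 µV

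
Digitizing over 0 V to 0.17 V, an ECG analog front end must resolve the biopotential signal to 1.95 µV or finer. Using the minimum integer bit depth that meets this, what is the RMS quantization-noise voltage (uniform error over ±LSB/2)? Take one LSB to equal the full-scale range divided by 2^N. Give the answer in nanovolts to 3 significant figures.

Span = 0.17 V.
Required number of levels: 0.17/1.95 µV = 87179; smallest N with 2^N ≥ that is 17.
LSB = 0.17 V ÷ 2^17 = 0.17/131072 V = 1.2970 µV.
RMS noise = LSB/√12 = 374 nV.

374 nV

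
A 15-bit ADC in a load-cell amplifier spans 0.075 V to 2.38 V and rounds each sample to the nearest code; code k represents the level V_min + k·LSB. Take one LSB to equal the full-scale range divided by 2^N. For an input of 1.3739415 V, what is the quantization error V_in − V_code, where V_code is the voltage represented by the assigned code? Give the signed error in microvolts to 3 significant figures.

−12.7 µV

Span: 2.38 V − (0.075 V) = 2.305 V. LSB = 2.305 V / 2^15 ≈ 70.34 µV.
(V_in − V_min)/LSB = (1.3739415 − (0.075)) × 32768/2.305 = 18465.8200 → nearest code k = 18466.
Reconstructed level: 0.075 + 18466 × 2.305/32768 V = 1.3739541626 V.
V_in − V_code = 1.3739415 − (1.3739541626) = −12.7 µV.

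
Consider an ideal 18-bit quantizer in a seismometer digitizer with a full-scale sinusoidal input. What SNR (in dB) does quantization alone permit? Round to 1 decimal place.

For an ideal N-bit converter with full-scale sine input, SNR = 6.02 N + 1.76 dB. SNR = 6.02 × 18 + 1.76 = 108.36 + 1.76 = 110.12 dB.

110.1 dB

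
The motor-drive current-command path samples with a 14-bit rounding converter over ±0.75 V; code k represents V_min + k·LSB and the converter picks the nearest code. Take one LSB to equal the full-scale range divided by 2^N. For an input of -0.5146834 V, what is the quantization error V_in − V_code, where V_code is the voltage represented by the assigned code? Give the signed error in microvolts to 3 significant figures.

+26.1 µV

Full-scale range = 0.75 V − (-0.75 V) = 1.5 V. LSB = 1.5 V / 2^14 ≈ 91.55 µV.
Position in LSBs: (-0.5146834 − (-0.75)) × 16384/1.5 = 2570.2848; rounding gives k = 2570.
V_code = -0.75 + (2570/16384) × 1.5 = -0.51470947266 V.
e = -0.5146834 − (-0.51470947266) = +26.1 µV.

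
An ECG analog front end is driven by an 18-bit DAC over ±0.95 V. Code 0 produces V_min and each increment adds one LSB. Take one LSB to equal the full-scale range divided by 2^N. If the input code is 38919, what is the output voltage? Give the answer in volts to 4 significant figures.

-0.6679 V

Span: 0.95 V − (-0.95 V) = 1.9 V. LSB = 1.9 V / 2^18.
V_out = -0.95 + 38919 × (1.9/262144) V
      = -0.95 V + 0.282082 V = -0.667918 V.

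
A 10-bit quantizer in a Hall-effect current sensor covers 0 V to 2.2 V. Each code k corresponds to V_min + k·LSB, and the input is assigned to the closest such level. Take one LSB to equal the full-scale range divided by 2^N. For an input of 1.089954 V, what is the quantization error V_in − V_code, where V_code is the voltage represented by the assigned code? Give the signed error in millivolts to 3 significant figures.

+0.696 mV

Span = 2.2 V. LSB = 2.2 V / 2^10 ≈ 2.148 mV.
Position in LSBs: (1.089954 − (0)) × 1024/2.2 = 507.3240; rounding gives k = 507.
V_code = 0 + (507/1024) × 2.2 = 1.089257813 V.
V_in − V_code = 1.089954 − (1.089257813) = +0.696 mV.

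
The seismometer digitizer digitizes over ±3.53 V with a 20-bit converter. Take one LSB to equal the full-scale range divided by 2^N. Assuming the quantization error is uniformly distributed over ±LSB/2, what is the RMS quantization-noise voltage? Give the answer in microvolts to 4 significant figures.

1.944 µV

Range = 3.53 − (-3.53) = 7.06 V.
LSB = 7.06 V / 2^20 = 6.73294 µV.
RMS of a uniform error over width LSB is LSB/√12 = 1.944 µV.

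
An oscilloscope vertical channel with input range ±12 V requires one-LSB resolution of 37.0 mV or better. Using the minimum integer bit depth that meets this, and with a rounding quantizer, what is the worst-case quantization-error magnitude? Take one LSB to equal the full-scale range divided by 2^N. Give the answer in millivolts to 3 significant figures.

11.7 mV

Full-scale range = 12 V − (-12 V) = 24 V.
Required number of levels: 24/37.0 mV = 648.65; smallest N with 2^N ≥ that is 10.
LSB = 24 V ÷ 2^10 = 24/1024 V = 23.438 mV.
Half an LSB is 11.7 mV.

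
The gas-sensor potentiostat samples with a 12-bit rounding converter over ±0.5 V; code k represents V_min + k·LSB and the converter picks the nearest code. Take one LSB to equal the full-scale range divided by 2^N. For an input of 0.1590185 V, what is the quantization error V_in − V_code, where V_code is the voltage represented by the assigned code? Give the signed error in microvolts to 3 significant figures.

Range = 0.5 − (-0.5) = 1 V. LSB = 1 V / 2^12 ≈ 244.1 µV.
(0.1590185 − (-0.5)) / LSB = 0.6590185 × 4096/1 = 2699.3398. Nearest integer: k = 2699.
V_code = -0.5 + (2699/4096) × 1 = 0.1589355469 V.
e = 0.1590185 − (0.1589355469) = +83.0 µV.

+83.0 µV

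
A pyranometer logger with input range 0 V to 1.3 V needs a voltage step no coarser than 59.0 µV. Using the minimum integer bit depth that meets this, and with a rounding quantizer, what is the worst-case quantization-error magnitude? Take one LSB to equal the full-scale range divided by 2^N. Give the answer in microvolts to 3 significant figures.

Span = 1.3 V.
Levels needed ≥ 1.3/59.0 µV = 22030. 2^15 = 32768 suffices, so N_min = 15.
LSB = 1.3 V ÷ 2^15 = 1.3/32768 V = 39.673 µV.
|e|_max = LSB/2 = 19.8 µV.

19.8 µV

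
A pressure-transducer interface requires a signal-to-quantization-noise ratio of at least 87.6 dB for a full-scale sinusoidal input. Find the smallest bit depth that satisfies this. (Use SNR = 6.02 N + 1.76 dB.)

Required N = ⌈(87.6 − 1.76)/6.02⌉ = ⌈14.259⌉ = 15.

15 bits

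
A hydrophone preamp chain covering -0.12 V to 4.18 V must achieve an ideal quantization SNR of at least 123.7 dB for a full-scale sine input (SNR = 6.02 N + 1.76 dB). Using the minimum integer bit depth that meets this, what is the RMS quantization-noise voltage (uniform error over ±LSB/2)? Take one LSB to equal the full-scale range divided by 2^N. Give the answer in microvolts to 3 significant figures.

0.592 µV

Span: 4.18 V − (-0.12 V) = 4.3 V.
Required N = ⌈(123.7 − 1.76)/6.02⌉ = ⌈20.256⌉ = 21.
One LSB is 4.3 V / 2097152 = 2.0504 µV.
RMS noise = LSB/√12 = 0.592 µV.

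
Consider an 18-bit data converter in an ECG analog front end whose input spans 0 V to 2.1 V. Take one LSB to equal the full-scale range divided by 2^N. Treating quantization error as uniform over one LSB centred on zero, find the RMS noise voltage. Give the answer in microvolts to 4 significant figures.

Range is 2.1 V.
LSB = 2.1 V / 2^18 = 8.01086 µV.
For a uniform distribution on [−LSB/2, +LSB/2], V_rms = LSB/√12 = 8.01086 µV/3.4641 = 2.313 µV.

2.313 µV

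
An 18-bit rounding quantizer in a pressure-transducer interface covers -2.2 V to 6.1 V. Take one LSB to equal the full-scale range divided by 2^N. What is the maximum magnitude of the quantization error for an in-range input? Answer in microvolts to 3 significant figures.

Span: 6.1 V − (-2.2 V) = 8.3 V.
Step size = 8.3/262144 V = 31.662 µV.
Worst-case error for round-to-nearest is half an LSB: 15.8 µV.

15.8 µV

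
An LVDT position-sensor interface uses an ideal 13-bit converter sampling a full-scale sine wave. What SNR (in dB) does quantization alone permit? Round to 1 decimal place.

80.0 dB

Ideal quantization SNR: 6.02 × 13 + 1.76 dB = 80.0 dB.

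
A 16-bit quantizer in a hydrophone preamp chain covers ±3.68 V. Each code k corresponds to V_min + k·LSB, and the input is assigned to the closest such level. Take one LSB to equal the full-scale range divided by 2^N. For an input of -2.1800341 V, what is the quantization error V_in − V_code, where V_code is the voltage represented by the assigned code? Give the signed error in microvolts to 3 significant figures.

Full-scale range = 3.68 V − (-3.68 V) = 7.36 V. LSB = 7.36 V / 2^16 ≈ 112.3 µV.
(V_in − V_min)/LSB = (-2.1800341 − (-3.68)) × 65536/7.36 = 13356.2181 → nearest code k = 13356.
V_code = -3.68 + (13356/65536) × 7.36 = -2.1800585938 V.
e = -2.1800341 − (-2.1800585938) = +24.5 µV.

+24.5 µV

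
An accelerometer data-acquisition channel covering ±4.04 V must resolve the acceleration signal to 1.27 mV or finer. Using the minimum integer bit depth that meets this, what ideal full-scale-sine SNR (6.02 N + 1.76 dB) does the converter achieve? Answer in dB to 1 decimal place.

80.0 dB

Range = 4.04 − (-4.04) = 8.08 V.
Levels needed ≥ 8.08/1.27 mV = 6362. 2^13 = 8192 suffices, so N_min = 13.
Ideal SNR at N = 13: 6.02·13 + 1.76 = 80.0 dB.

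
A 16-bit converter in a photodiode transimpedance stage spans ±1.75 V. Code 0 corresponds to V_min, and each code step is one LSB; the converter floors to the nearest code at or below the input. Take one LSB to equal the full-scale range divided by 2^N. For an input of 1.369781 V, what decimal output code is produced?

Range = 1.75 − (-1.75) = 3.5 V. LSB = 3.5 V / 2^16 ≈ 53.41 µV.
(V_in − V_min) × 2^16/range = (1.369781 − (-1.75)) × 65536/3.5 = 58416.562.
Floor → code = 58416.

58416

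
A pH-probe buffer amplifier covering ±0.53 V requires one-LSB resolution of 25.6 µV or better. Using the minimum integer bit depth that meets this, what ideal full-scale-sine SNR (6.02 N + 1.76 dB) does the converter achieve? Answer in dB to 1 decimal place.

98.1 dB

The full-scale span is 0.53 − (-0.53) = 1.06 V.
Required number of levels: 1.06/25.6 µV = 41406; smallest N with 2^N ≥ that is 16.
Ideal SNR at N = 16: 6.02·16 + 1.76 = 98.1 dB.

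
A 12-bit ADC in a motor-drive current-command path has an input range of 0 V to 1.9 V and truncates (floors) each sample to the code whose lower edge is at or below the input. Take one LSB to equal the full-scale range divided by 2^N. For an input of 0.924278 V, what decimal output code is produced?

Full-scale range = 1.9 V. LSB = 1.9 V / 2^12 ≈ 463.9 µV.
(V_in − V_min) × 2^12/range = (0.924278 − (0)) × 4096/1.9 = 1992.549.
Floor → code = 1992.

1992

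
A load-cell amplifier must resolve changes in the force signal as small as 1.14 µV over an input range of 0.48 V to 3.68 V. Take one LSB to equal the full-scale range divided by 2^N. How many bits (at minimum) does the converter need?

22 bits

Span: 3.68 V − (0.48 V) = 3.2 V.
Levels needed ≥ 3.2/1.14 µV = 2.807e6. 2^22 = 4194304 suffices, so N_min = 22.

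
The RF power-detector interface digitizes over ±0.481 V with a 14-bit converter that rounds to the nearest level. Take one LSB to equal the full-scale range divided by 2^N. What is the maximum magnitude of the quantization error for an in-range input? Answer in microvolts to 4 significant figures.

29.36 µV

Range = 0.481 − (-0.481) = 0.962 V.
LSB = 0.962 V / 2^14 = 58.7158 µV.
|e|_max = LSB/2 = 29.36 µV.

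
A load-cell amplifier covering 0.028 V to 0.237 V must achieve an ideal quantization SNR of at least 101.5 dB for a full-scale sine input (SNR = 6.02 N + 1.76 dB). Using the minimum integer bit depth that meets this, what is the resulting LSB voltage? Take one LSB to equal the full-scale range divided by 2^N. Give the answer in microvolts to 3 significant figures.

1.59 µV

Range = 0.237 − (0.028) = 0.209 V.
6.02 N + 1.76 ≥ 101.5 gives N ≥ 16.568, so the minimum integer is 17.
LSB = 0.209 V / 2^17 = 1.59 µV.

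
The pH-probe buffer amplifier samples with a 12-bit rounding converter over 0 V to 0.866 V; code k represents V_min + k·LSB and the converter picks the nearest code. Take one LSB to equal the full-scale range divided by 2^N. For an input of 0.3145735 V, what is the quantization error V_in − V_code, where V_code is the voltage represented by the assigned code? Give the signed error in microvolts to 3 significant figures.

Span = 0.866 V. LSB = 0.866 V / 2^12 ≈ 211.4 µV.
Position in LSBs: (0.3145735 − (0)) × 4096/0.866 = 1487.8673; rounding gives k = 1488.
V_code = V_min + k × range/2^12 = 0 + 1488 × 0.866/4096 = 0.3146015625 V.
V_in − V_code = 0.3145735 − (0.3146015625) = −28.1 µV.

−28.1 µV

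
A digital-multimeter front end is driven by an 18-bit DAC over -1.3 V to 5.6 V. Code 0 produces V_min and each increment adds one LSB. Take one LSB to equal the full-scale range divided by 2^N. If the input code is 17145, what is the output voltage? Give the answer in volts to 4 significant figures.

Span: 5.6 V − (-1.3 V) = 6.9 V. LSB = 6.9 V / 2^18.
V_out = -1.3 + 17145 × (6.9/262144) V
      = -1.3 + 0.451281 = -0.848719 V.

-0.8487 V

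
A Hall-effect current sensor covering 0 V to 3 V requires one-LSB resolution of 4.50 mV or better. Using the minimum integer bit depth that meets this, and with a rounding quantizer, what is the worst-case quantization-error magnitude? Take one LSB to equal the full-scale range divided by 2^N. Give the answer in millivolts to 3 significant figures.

Span = 3 V.
3 V / 4.50 mV = 666.7. Since 2^9 = 512 and 2^10 = 1024, N = 10.
LSB = 3 V / 2^10 = 2.9297 mV.
Max error for round-to-nearest is LSB/2 = 1.46 mV.

1.46 mV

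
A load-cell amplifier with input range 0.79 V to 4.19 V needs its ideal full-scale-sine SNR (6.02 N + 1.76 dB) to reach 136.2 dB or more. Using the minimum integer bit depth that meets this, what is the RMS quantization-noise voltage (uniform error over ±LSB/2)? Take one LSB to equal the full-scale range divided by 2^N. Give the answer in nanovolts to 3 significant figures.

Span: 4.19 V − (0.79 V) = 3.4 V.
6.02 N + 1.76 ≥ 136.2 gives N ≥ 22.332, so the minimum integer is 23.
Step size = 3.4/8388608 V = 405.31 nV.
σ_q = LSB/√12 = 405.31 nV/3.4641 = 117 nV.

117 nV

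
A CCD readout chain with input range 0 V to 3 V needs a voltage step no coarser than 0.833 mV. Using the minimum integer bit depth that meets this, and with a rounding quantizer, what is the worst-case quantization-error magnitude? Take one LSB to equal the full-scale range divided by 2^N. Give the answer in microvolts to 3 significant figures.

366 µV

Range is 3 V.
3 V / 0.833 mV = 3601. Since 2^11 = 2048 and 2^12 = 4096, N = 12.
Step size = 3/4096 V = 0.73242 mV.
|e|_max = LSB/2 = 366 µV.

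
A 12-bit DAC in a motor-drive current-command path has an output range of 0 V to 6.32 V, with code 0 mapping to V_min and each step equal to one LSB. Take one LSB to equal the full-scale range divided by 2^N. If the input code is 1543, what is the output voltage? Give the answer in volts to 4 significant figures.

Range is 6.32 V. LSB = 6.32 V / 2^12.
Output = V_min + (1543/4096) × range = 0 + 0.376709 × 6.32 V
      = 0 V + 2.38080 V = 2.38080 V.

2.381 V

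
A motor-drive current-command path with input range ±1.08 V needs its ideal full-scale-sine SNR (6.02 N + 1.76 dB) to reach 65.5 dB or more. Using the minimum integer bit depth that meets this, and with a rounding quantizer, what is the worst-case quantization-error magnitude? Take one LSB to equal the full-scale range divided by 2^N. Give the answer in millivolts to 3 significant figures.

The full-scale span is 1.08 − (-1.08) = 2.16 V.
Solving 6.02 N ≥ 65.5 − 1.76: N ≥ 10.588. Round up → N = 11.
Step size = 2.16/2048 V = 1.0547 mV.
Half an LSB is 0.527 mV.

0.527 mV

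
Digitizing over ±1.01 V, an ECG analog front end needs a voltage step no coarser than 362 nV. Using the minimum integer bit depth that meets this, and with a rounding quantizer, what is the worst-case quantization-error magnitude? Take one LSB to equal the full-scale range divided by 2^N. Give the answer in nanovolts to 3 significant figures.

The full-scale span is 1.01 − (-1.01) = 2.02 V.
Required number of levels: 2.02/362 nV = 5.5801e6; smallest N with 2^N ≥ that is 23.
LSB = 2.02 V / 2^23 = 240.80 nV.
Max error for round-to-nearest is LSB/2 = 120 nV.

120 nV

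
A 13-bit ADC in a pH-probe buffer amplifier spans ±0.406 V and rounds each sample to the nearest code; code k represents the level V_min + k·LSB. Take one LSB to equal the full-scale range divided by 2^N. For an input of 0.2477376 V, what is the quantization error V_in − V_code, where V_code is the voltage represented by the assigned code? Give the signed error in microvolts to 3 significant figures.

+34.0 µV

Range = 0.406 − (-0.406) = 0.812 V. LSB = 0.812 V / 2^13 ≈ 99.12 µV.
Position in LSBs: (0.2477376 − (-0.406)) × 8192/0.812 = 6595.3429; rounding gives k = 6595.
V_code = V_min + k × range/2^13 = -0.406 + 6595 × 0.812/8192 = 0.2477036133 V.
V_in − V_code = 0.2477376 − (0.2477036133) = +34.0 µV.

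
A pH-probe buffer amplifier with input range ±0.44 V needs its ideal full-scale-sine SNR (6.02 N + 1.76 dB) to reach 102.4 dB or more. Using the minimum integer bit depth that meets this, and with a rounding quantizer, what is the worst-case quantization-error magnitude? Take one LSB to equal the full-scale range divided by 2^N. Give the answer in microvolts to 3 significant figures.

The full-scale span is 0.44 − (-0.44) = 0.88 V.
Required N = ⌈(102.4 − 1.76)/6.02⌉ = ⌈16.718⌉ = 17.
LSB = 0.88 V / 2^17 = 6.7139 µV.
Max error for round-to-nearest is LSB/2 = 3.36 µV.

3.36 µV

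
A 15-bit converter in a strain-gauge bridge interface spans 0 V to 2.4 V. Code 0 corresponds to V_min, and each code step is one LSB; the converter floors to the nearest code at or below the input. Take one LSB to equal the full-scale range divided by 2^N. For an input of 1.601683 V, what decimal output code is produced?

21868

V_FS = 2.4 V. LSB = 2.4 V / 2^15 ≈ 73.24 µV.
(V_in − V_min) × 2^15/range = (1.601683 − (0)) × 32768/2.4 = 21868.312.
Floor → code = 21868.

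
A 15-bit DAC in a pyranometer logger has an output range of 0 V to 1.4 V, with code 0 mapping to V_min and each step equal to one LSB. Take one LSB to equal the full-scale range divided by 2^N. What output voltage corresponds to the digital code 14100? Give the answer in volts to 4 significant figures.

0.6024 V

Range is 1.4 V. LSB = 1.4 V / 2^15.
Output = V_min + (14100/32768) × range = 0 + 0.430298 × 1.4 V
      = 0 V + 0.602417 V = 0.602417 V.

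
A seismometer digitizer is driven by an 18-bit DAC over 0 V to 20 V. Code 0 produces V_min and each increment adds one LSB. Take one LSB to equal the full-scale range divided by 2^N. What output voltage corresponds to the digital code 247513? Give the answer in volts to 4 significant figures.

Range is 20 V. LSB = 20 V / 2^18.
Output = V_min + (247513/262144) × range = 0 + 0.944187 × 20 V
      = 0 V + 18.8837 V = 18.8837 V.

18.88 V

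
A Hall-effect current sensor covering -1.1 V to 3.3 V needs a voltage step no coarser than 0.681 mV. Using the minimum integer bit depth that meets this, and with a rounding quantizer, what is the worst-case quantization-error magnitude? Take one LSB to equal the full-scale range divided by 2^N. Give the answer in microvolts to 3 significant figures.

Full-scale range = 3.3 V − (-1.1 V) = 4.4 V.
4.4 V / 0.681 mV = 6461. Since 2^12 = 4096 and 2^13 = 8192, N = 13.
LSB = 4.4 V / 2^13 = 0.53711 mV.
|e|_max = LSB/2 = 269 µV.

269 µV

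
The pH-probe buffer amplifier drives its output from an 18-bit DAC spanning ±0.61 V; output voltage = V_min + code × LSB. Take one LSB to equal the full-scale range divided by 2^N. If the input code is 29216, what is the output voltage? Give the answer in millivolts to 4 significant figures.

Full-scale range = 0.61 V − (-0.61 V) = 1.22 V. LSB = 1.22 V / 2^18.
Output = V_min + (29216/262144) × range = -0.61 + 0.111450 × 1.22 V
      = -0.61 V + 0.135969 V = -0.474031 V.

-474.0 mV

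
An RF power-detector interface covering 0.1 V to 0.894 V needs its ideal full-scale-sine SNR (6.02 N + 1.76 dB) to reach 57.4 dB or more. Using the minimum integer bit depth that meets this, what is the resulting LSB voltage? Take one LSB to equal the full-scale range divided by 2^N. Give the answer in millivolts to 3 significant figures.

The full-scale span is 0.894 − (0.1) = 0.794 V.
Required N = ⌈(57.4 − 1.76)/6.02⌉ = ⌈9.243⌉ = 10.
Step size = 0.794/1024 V = 0.775 mV.

0.775 mV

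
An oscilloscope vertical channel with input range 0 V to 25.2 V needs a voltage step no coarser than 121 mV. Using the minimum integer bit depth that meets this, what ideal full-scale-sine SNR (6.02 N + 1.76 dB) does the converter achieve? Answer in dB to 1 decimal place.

Full-scale range = 25.2 V.
Levels needed ≥ 25.2/121 mV = 208.3. 2^8 = 256 suffices, so N_min = 8.
Ideal SNR at N = 8: 6.02·8 + 1.76 = 49.9 dB.

49.9 dB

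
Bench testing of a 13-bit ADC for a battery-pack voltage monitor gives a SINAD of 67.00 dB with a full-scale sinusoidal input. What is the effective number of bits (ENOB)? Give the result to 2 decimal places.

ENOB = (SINAD − 1.76) / 6.02 = (67.00 − 1.76) / 6.02 = 65.24 / 6.02 = 10.8372.

10.84 bits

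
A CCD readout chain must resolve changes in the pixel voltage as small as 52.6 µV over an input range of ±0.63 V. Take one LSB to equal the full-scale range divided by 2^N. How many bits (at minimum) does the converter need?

15 bits

Full-scale range = 0.63 V − (-0.63 V) = 1.26 V.
Required number of levels: 1.26/52.6 µV = 23954; smallest N with 2^N ≥ that is 15.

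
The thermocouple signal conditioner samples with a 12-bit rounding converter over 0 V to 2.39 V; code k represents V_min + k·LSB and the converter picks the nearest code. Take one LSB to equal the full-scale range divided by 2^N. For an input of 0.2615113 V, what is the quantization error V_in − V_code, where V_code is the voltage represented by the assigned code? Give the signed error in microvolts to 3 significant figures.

Full-scale range = 2.39 V. LSB = 2.39 V / 2^12 ≈ 0.5835 mV.
(V_in − V_min)/LSB = (0.2615113 − (0)) × 4096/2.39 = 448.1800 → nearest code k = 448.
V_code = 0 + (448/4096) × 2.39 = 0.2614062500 V.
V_in − V_code = 0.2615113 − (0.2614062500) = +105 µV.

+105 µV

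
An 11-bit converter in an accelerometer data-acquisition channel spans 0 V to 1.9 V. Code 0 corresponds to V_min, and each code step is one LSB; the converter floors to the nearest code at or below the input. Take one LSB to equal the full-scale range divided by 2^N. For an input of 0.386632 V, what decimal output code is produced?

416

Range is 1.9 V. LSB = 1.9 V / 2^11 ≈ 0.9277 mV.
code = ⌊(V_in − V_min)/LSB⌋ = ⌊(V_in − V_min) × 2^11 / range⌋
     = ⌊(0.386632 − (0)) × 2048 / 1.9⌋ = ⌊0.386632 × 2048/1.9⌋
     = ⌊416.749⌋ = 416.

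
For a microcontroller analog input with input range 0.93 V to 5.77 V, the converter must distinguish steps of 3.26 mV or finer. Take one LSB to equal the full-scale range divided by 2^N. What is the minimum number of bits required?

11 bits

Range = 5.77 − (0.93) = 4.84 V.
Required number of levels: 4.84/3.26 mV = 1484.7; smallest N with 2^N ≥ that is 11.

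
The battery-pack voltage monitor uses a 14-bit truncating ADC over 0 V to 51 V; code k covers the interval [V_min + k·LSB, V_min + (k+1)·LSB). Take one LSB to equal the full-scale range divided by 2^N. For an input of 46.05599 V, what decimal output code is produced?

Span = 51 V. LSB = 51 V / 2^14 ≈ 3.113 mV.
V_in − V_min = 46.05599 − (0) = 46.05599 V.
Divide by LSB: 46.05599 × 16384/51 = 14795.7126.
Truncating gives code 14795.

14795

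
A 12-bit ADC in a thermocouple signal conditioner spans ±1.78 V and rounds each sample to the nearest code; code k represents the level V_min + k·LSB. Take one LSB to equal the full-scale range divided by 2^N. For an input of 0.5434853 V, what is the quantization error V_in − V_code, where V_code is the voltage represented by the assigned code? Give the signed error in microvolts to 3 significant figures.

+272 µV

Full-scale range = 1.78 V − (-1.78 V) = 3.56 V. LSB = 3.56 V / 2^12 ≈ 0.8691 mV.
(0.5434853 − (-1.78)) / LSB = 2.3234853 × 4096/3.56 = 2673.3134. Nearest integer: k = 2673.
V_code = V_min + k × range/2^12 = -1.78 + 2673 × 3.56/4096 = 0.5432128906 V.
e = 0.5434853 − (0.5432128906) = +272 µV.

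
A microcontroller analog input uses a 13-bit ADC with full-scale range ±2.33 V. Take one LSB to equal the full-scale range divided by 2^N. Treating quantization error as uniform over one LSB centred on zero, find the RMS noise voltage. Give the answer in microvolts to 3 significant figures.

164 µV

Range = 2.33 − (-2.33) = 4.66 V.
LSB = 4.66 V ÷ 2^13 = 4.66/8192 V = 0.56885 mV.
σ_q = LSB/√12 = 0.56885 mV/3.4641 = 164 µV.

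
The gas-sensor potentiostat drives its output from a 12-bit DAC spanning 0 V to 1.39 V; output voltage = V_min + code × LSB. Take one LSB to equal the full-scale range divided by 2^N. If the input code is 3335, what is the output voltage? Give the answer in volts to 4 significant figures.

V_FS = 1.39 V. LSB = 1.39 V / 2^12.
V_out = V_min + code × LSB = 0 V + 3335 × 1.39 V / 4096
      = 0 V + 1.13175 V = 1.13175 V.

1.132 V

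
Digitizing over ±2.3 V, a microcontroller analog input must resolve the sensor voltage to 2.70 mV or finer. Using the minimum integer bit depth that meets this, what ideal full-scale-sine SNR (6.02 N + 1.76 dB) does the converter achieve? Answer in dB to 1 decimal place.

68.0 dB

Full-scale range = 2.3 V − (-2.3 V) = 4.6 V.
4.6 V / 2.70 mV = 1704. Since 2^10 = 1024 and 2^11 = 2048, N = 11.
6.02(11) + 1.76 = 67.98 dB.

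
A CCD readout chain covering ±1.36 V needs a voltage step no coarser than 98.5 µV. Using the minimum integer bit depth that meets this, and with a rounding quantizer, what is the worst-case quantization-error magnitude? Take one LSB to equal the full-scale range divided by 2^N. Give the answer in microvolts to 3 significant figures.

41.5 µV

The full-scale span is 1.36 − (-1.36) = 2.72 V.
Required number of levels: 2.72/98.5 µV = 27614; smallest N with 2^N ≥ that is 15.
LSB = 2.72 V / 2^15 = 83.008 µV.
Max error for round-to-nearest is LSB/2 = 41.5 µV.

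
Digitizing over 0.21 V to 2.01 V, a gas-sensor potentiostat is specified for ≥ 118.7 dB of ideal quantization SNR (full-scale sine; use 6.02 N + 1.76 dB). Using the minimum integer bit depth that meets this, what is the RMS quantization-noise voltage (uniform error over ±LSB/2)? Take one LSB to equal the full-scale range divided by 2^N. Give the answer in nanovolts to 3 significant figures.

Span: 2.01 V − (0.21 V) = 1.8 V.
6.02 N + 1.76 ≥ 118.7 gives N ≥ 19.425, so the minimum integer is 20.
Step size = 1.8/1048576 V = 1.7166 µV.
V_rms = LSB/√12 = 496 nV.

496 nV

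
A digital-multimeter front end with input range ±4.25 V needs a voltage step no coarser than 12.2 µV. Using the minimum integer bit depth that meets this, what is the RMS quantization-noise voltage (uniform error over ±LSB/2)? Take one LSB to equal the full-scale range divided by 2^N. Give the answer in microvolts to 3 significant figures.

2.34 µV

The full-scale span is 4.25 − (-4.25) = 8.5 V.
Need 2^N ≥ 8.5 V / 12.2 µV = 696700 → N_min = 20.
Step size = 8.5/1048576 V = 8.1062 µV.
V_rms = LSB/√12 = 2.34 µV.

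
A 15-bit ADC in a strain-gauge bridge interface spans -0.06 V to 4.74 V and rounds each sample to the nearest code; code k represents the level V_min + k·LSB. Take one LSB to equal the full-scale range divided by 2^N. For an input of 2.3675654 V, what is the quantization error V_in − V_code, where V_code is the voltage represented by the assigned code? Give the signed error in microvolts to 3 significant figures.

+26.3 µV

Span: 4.74 V − (-0.06 V) = 4.8 V. LSB = 4.8 V / 2^15 ≈ 146.5 µV.
(2.3675654 − (-0.06)) / LSB = 2.4275654 × 32768/4.8 = 16572.1798. Nearest integer: k = 16572.
V_code = V_min + k × range/2^15 = -0.06 + 16572 × 4.8/32768 = 2.3675390625 V.
e = 2.3675654 − (2.3675390625) = +26.3 µV.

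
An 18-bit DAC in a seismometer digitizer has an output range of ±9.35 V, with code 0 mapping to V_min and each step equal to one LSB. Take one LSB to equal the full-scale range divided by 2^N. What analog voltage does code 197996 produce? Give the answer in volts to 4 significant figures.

4.774 V

Full-scale range = 9.35 V − (-9.35 V) = 18.7 V. LSB = 18.7 V / 2^18.
V_out = V_min + code × LSB = -9.35 V + 197996 × 18.7 V / 262144
      = -9.35 + 14.1240 = 4.77401 V.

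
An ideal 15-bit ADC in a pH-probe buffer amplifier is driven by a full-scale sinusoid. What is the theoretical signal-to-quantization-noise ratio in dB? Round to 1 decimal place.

For an ideal N-bit converter with full-scale sine input, SNR = 6.02 N + 1.76 dB. SNR = 6.02 × 15 + 1.76 = 90.30 + 1.76 = 92.06 dB.

92.1 dB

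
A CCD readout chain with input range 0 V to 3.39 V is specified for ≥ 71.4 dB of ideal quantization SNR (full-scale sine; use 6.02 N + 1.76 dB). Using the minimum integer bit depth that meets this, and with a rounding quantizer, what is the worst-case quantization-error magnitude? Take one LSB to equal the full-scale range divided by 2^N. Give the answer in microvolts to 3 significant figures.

414 µV

Full-scale range = 3.39 V.
Required N = ⌈(71.4 − 1.76)/6.02⌉ = ⌈11.568⌉ = 12.
LSB = 3.39 V / 2^12 = 0.82764 mV.
|e|_max = LSB/2 = 414 µV.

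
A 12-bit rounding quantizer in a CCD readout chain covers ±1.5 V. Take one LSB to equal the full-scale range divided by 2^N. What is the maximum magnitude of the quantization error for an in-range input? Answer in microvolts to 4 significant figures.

366.2 µV

Range = 1.5 − (-1.5) = 3 V.
Step size = 3/4096 V = 0.732422 mV.
|e|_max = LSB/2 = 366.2 µV.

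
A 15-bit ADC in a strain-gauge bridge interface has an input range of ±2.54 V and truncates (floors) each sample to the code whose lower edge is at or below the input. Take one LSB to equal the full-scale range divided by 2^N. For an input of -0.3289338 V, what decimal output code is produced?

14262

The full-scale span is 2.54 − (-2.54) = 5.08 V. LSB = 5.08 V / 2^15 ≈ 155.0 µV.
code = ⌊(V_in − V_min)/LSB⌋ = ⌊(V_in − V_min) × 2^15 / range⌋
     = ⌊(-0.3289338 − (-2.54)) × 32768 / 5.08⌋ = ⌊2.2110662 × 32768/5.08⌋
     = ⌊14262.247⌋ = 14262.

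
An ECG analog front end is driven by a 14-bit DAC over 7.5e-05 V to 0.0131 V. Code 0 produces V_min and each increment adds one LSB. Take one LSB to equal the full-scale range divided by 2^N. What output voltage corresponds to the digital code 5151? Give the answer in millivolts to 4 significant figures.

Full-scale range = 0.0131 V − (7.5e-05 V) = 0.013025 V. LSB = 0.013025 V / 2^14.
V_out = V_min + code × LSB = 7.5e-05 V + 5151 × 0.013025 V / 16384
      = 7.5e-05 + 0.00409496 = 0.00416996 V.

4.170 mV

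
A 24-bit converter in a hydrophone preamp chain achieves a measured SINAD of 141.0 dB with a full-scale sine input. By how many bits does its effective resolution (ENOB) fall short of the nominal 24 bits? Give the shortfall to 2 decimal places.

Effective bits = (141.0 − 1.76)/6.02 = 23.1296.
Shortfall = 24 − 23.1296 = 0.8704 bits.

0.87 bits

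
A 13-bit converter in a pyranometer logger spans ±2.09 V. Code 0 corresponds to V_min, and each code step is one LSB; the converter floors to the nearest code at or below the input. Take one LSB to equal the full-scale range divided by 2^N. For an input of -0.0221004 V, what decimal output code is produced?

Span: 2.09 V − (-2.09 V) = 4.18 V. LSB = 4.18 V / 2^13 ≈ 0.5103 mV.
V_in − V_min = -0.0221004 − (-2.09) = 2.0678996 V.
Divide by LSB: 2.0678996 × 8192/4.18 = 4052.6874.
Truncating gives code 4052.

4052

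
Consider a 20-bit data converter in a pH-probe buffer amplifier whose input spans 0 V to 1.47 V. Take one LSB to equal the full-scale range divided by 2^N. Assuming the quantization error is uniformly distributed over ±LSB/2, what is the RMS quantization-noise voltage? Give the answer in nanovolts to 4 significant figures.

V_FS = 1.47 V.
LSB = 1.47 V ÷ 2^20 = 1.47/1048576 V = 1.40190 µV.
RMS of a uniform error over width LSB is LSB/√12 = 404.7 nV.

404.7 nV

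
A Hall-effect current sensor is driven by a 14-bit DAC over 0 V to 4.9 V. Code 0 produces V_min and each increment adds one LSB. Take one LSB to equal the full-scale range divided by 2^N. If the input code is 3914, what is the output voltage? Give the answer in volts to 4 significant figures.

1.171 V

Span = 4.9 V. LSB = 4.9 V / 2^14.
V_out = V_min + code × LSB = 0 V + 3914 × 4.9 V / 16384
      = 0 + 1.17057 = 1.17057 V.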